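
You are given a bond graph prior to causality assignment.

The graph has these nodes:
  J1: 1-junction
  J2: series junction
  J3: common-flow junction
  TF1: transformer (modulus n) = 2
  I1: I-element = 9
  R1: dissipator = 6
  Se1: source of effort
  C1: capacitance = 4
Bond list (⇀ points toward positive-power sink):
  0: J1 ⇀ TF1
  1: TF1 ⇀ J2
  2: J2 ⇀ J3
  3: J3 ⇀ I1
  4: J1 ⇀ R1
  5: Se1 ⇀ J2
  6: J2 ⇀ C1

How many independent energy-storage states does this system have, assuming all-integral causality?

β5 stroke at J2  (Se1 fixes effort; stroke away)
β3 stroke at I1  (I1 integral (f out))
β2 stroke at J3  (common-f at J3 fixed by 3)
β1 stroke at J2  (J2 flow already set via bond 2)
β6 stroke at J2  (common-f at J2 fixed by 2)
β0 stroke at TF1  (through TF1, causality passes straight; one stroke at TF1)
β4 stroke at J1  (J1 flow already set via bond 0)

2  (C1, I1 all integral)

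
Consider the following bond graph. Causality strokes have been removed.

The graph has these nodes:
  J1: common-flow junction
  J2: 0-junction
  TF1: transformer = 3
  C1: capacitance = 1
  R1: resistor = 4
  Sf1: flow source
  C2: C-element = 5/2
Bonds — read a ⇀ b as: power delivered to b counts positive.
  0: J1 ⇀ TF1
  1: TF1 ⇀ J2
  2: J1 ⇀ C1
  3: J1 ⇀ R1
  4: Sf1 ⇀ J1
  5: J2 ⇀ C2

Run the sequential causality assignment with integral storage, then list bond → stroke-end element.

b0 →J1
b1 →TF1
b2 →J1
b3 →J1
b4 →Sf1
b5 →J2

b4 stroke→Sf1  (Sf1: flow source, stroke at near end)
b0 stroke→J1  (J1 flow already set via bond 4)
b2 stroke→J1  (J1: bond 4 brought flow, rest push out)
b3 stroke→J1  (J1: bond 4 brought flow, rest push out)
b1 stroke→TF1  (TF1: transformer flips bond 0)
b5 stroke→J2  (J2: last free bond brings effort in)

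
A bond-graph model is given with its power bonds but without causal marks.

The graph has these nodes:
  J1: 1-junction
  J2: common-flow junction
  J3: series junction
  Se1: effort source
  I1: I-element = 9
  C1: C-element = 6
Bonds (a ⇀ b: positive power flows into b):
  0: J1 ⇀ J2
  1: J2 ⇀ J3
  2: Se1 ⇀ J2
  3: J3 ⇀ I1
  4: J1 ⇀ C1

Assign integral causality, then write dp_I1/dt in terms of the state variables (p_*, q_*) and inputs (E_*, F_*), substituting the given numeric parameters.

dp_I1/dt = E_Se1 - q_C1/6

b2 →J2  (Se1 (Se) sets effort on bond)
b3 →I1  (I1: I, integral causality)
b1 →J3  (1-jn J3 has f-setter on 3)
b0 →J2  (1-jn J2 has f-setter on 1)
b4 →J1  (J1: bond 0 brought flow, rest push out)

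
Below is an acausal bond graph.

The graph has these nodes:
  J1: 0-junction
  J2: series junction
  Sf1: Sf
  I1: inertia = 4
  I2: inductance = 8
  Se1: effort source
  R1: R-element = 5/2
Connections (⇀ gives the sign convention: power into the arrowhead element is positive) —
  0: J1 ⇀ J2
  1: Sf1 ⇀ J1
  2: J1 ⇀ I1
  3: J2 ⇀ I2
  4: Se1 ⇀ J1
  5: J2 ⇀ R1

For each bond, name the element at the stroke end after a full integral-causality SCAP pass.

bond 0 stroke at J2
bond 1 stroke at Sf1
bond 2 stroke at I1
bond 3 stroke at I2
bond 4 stroke at J1
bond 5 stroke at J2

#1 →Sf1  (Sf1 (Sf) sets flow on bond)
#4 →J1  (source Se1 imposes e)
#0 →J2  (common-e at J1 fixed by 4)
#2 →I1  (J1 effort already set via bond 4)
#3 →I2  (prefer integral on I2)
#5 →J2  (J2 flow already set via bond 3)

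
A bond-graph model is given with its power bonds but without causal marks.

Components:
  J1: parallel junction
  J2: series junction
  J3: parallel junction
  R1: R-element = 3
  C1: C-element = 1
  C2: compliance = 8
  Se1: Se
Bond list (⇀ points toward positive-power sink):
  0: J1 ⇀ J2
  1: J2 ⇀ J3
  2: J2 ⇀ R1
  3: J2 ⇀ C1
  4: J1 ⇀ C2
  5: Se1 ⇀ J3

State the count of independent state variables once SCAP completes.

bond 5 stroke→J3  (Se1 fixes effort; stroke away)
bond 1 stroke→J2  (0-jn J3 has e-setter on 5)
bond 3 stroke→J2  (C1: C, integral causality)
bond 4 stroke→J1  (C2 outputs effort q/C2)
bond 0 stroke→J2  (0-jn J1 has e-setter on 4)
bond 2 stroke→R1  (J2: last free bond brings flow in)

2  (C1, C2 all integral)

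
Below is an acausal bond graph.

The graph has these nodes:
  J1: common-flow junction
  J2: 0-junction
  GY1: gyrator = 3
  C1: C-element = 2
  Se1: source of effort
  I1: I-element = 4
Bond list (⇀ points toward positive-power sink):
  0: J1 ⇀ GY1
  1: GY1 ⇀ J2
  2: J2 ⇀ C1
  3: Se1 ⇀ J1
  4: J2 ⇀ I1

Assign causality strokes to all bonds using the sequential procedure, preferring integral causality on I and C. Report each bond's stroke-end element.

bond 3 →J1  (Se1 fixes effort; stroke away)
bond 0 →GY1  (closing 1-jn rule on J1)
bond 1 →GY1  (through GY1, causality inverts; strokes same side of GY1)
bond 2 →J2  (prefer integral on C1)
bond 4 →I1  (J2 effort already set via bond 2)

bond 0 stroke→GY1
bond 1 stroke→GY1
bond 2 stroke→J2
bond 3 stroke→J1
bond 4 stroke→I1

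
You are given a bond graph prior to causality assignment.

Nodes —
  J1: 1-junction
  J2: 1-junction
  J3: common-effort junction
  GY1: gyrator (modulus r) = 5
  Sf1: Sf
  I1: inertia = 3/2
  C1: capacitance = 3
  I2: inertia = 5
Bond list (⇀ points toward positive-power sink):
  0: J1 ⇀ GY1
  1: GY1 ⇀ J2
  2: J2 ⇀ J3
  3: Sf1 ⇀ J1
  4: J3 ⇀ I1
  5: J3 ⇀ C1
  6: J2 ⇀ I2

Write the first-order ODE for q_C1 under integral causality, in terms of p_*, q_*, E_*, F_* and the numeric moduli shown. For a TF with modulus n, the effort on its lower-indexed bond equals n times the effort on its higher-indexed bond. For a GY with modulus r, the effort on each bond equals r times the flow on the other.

dq_C1/dt = -2*p_I1/3 + p_I2/5

b3 |Sf1  (Sf1 (Sf) sets flow on bond)
b0 |J1  (J1: bond 3 brought flow, rest push out)
b1 |J2  (GY1 both-in/both-out from 0)
b4 |I1  (I1: I, integral causality)
b5 |J3  (C1 integral (e out))
b2 |J2  (J3 effort already set via bond 5)
b6 |I2  (closing 1-jn rule on J2)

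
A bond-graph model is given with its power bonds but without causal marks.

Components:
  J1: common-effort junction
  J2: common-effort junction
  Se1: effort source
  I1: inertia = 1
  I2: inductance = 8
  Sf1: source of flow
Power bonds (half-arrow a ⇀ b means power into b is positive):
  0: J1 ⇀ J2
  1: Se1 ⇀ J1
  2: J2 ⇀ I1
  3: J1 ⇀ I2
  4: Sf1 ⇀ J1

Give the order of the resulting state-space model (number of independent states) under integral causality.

bond 1 →J1  (Se1 fixes effort; stroke away)
bond 4 →Sf1  (Sf1 (Sf) sets flow on bond)
bond 0 →J2  (J1: bond 1 brought effort, rest push out)
bond 3 →I2  (common-e at J1 fixed by 1)
bond 2 →I1  (common-e at J2 fixed by 0)

2  (I1, I2 all integral)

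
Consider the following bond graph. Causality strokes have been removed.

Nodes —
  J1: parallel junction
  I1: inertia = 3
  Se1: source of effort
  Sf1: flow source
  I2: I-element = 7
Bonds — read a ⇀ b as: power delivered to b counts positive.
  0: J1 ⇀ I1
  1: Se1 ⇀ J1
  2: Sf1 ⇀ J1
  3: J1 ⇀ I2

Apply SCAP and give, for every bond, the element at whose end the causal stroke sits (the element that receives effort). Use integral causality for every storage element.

#0 stroke at I1
#1 stroke at J1
#2 stroke at Sf1
#3 stroke at I2

#1 |J1  (Se1 (Se) sets effort on bond)
#2 |Sf1  (Sf1: flow source, stroke at near end)
#0 |I1  (J1: bond 1 brought effort, rest push out)
#3 |I2  (J1 effort already set via bond 1)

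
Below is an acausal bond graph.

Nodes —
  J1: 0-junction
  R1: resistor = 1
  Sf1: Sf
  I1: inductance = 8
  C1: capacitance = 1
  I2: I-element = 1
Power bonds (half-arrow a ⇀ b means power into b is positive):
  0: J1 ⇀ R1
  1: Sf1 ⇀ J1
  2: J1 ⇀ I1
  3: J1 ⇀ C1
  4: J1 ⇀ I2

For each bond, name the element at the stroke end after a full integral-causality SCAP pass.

b0 stroke at R1
b1 stroke at Sf1
b2 stroke at I1
b3 stroke at J1
b4 stroke at I2

bond 1 |Sf1  (Sf1: flow source, stroke at near end)
bond 2 |I1  (I1 integral (f out))
bond 3 |J1  (C1: C, integral causality)
bond 0 |R1  (common-e at J1 fixed by 3)
bond 4 |I2  (J1 effort already set via bond 3)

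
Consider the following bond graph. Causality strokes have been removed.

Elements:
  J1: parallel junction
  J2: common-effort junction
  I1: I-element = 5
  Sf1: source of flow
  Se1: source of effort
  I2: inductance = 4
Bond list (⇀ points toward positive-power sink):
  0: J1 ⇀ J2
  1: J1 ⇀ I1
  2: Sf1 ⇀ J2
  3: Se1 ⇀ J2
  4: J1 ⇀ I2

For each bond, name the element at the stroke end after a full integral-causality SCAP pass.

b0 |J1
b1 |I1
b2 |Sf1
b3 |J2
b4 |I2

bond 2 →Sf1  (Sf1 (Sf) sets flow on bond)
bond 3 →J2  (source Se1 imposes e)
bond 0 →J1  (J2: bond 3 brought effort, rest push out)
bond 1 →I1  (0-jn J1 has e-setter on 0)
bond 4 →I2  (common-e at J1 fixed by 0)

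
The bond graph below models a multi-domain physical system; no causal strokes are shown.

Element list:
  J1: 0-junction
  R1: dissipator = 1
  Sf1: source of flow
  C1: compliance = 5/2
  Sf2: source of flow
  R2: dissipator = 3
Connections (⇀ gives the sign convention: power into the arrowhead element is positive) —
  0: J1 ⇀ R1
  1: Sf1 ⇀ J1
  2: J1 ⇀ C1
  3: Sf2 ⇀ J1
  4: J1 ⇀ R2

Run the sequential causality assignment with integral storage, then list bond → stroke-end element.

b0 →R1
b1 →Sf1
b2 →J1
b3 →Sf2
b4 →R2

#1 →Sf1  (Sf1 fixes flow; stroke at Sf1)
#3 →Sf2  (Sf2: flow source, stroke at near end)
#2 →J1  (C1 outputs effort q/C1)
#0 →R1  (common-e at J1 fixed by 2)
#4 →R2  (common-e at J1 fixed by 2)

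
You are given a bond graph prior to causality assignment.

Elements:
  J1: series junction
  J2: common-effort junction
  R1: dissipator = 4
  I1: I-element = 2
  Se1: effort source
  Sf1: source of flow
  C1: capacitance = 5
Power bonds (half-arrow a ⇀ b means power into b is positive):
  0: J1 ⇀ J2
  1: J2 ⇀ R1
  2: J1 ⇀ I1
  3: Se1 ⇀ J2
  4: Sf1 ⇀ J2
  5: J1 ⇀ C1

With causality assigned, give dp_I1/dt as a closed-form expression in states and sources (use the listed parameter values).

dp_I1/dt = -E_Se1 - q_C1/5

bond 3 →J2  (Se1 fixes effort; stroke away)
bond 4 →Sf1  (Sf1 fixes flow; stroke at Sf1)
bond 0 →J1  (common-e at J2 fixed by 3)
bond 1 →R1  (0-jn J2 has e-setter on 3)
bond 2 →I1  (I1 outputs flow p/I1)
bond 5 →J1  (J1: bond 2 brought flow, rest push out)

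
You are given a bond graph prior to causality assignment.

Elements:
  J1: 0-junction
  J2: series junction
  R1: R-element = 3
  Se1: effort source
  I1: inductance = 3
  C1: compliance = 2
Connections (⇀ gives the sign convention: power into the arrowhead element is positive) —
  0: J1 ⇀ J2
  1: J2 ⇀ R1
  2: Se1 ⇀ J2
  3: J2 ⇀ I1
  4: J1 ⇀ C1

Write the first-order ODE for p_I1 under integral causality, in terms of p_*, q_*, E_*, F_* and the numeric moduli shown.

dp_I1/dt = E_Se1 - p_I1 + q_C1/2

#2 stroke at J2  (Se1: effort source, stroke at far end)
#3 stroke at I1  (I1 integral (f out))
#0 stroke at J2  (common-f at J2 fixed by 3)
#1 stroke at J2  (J2 flow already set via bond 3)
#4 stroke at J1  (J1 needs exactly one e-in)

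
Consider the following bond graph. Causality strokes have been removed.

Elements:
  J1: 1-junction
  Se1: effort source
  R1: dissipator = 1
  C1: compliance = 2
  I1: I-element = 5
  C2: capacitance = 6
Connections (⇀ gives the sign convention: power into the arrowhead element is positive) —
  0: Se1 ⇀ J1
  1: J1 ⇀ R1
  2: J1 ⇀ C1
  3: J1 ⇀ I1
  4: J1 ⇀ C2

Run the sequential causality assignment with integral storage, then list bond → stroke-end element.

bond 0 stroke→J1  (source Se1 imposes e)
bond 2 stroke→J1  (prefer integral on C1)
bond 3 stroke→I1  (prefer integral on I1)
bond 1 stroke→J1  (J1 flow already set via bond 3)
bond 4 stroke→J1  (1-jn J1 has f-setter on 3)

β0 stroke→J1
β1 stroke→J1
β2 stroke→J1
β3 stroke→I1
β4 stroke→J1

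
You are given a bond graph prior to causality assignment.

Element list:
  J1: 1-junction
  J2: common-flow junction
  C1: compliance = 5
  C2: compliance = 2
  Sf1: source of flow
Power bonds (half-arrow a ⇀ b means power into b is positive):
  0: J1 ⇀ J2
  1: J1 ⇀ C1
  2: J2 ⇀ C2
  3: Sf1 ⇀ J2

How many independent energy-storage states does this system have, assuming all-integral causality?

bond 3 →Sf1  (source Sf1 imposes f)
bond 0 →J2  (J2 flow already set via bond 3)
bond 2 →J2  (common-f at J2 fixed by 3)
bond 1 →J1  (J1: bond 0 brought flow, rest push out)

2  (C1, C2 all integral)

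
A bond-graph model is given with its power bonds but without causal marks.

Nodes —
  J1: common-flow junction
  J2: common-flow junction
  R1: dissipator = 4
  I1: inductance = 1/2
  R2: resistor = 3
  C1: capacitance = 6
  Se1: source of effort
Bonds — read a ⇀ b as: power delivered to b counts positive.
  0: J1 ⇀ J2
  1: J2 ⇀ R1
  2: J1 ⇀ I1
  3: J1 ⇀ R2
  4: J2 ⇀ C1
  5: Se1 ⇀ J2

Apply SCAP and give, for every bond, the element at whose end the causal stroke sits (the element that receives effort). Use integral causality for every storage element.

#0 stroke at J1
#1 stroke at J2
#2 stroke at I1
#3 stroke at J1
#4 stroke at J2
#5 stroke at J2

#5 →J2  (source Se1 imposes e)
#2 →I1  (I1: I, integral causality)
#0 →J1  (J1: bond 2 brought flow, rest push out)
#3 →J1  (J1 flow already set via bond 2)
#1 →J2  (J2 flow already set via bond 0)
#4 →J2  (J2: bond 0 brought flow, rest push out)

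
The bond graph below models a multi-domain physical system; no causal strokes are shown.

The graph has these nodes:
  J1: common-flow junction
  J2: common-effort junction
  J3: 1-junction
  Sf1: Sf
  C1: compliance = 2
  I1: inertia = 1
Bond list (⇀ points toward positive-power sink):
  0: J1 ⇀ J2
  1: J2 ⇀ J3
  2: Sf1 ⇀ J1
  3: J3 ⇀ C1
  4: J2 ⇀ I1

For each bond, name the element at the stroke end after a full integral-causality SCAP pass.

#2 stroke→Sf1  (Sf1: flow source, stroke at near end)
#0 stroke→J1  (1-jn J1 has f-setter on 2)
#3 stroke→J3  (prefer integral on C1)
#1 stroke→J2  (J3 needs exactly one f-in)
#4 stroke→I1  (J2: bond 1 brought effort, rest push out)

bond 0 stroke→J1
bond 1 stroke→J2
bond 2 stroke→Sf1
bond 3 stroke→J3
bond 4 stroke→I1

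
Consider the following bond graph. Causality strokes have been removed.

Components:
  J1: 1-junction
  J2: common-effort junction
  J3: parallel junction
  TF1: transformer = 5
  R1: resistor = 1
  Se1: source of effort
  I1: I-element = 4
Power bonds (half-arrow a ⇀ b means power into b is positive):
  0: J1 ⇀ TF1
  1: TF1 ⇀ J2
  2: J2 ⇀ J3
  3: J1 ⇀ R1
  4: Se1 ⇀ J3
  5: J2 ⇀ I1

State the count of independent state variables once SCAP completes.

b4 stroke→J3  (Se1 fixes effort; stroke away)
b2 stroke→J2  (common-e at J3 fixed by 4)
b1 stroke→TF1  (J2: bond 2 brought effort, rest push out)
b5 stroke→I1  (J2 effort already set via bond 2)
b0 stroke→J1  (TF TF1: opposite of bond 1)
b3 stroke→R1  (J1: last free bond brings flow in)

1  (I1 all integral)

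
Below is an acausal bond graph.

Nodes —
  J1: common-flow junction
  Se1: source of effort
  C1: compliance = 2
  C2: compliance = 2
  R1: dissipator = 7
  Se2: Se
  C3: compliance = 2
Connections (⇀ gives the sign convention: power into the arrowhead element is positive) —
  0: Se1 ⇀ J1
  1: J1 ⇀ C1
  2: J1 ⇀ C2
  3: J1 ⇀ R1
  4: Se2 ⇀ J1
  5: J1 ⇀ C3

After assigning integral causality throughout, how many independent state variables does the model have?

β0 stroke→J1  (source Se1 imposes e)
β4 stroke→J1  (Se2 fixes effort; stroke away)
β1 stroke→J1  (prefer integral on C1)
β2 stroke→J1  (C2 integral (e out))
β5 stroke→J1  (C3 outputs effort q/C3)
β3 stroke→R1  (only one flow-in slot at J1)

3  (C1, C2, C3 all integral)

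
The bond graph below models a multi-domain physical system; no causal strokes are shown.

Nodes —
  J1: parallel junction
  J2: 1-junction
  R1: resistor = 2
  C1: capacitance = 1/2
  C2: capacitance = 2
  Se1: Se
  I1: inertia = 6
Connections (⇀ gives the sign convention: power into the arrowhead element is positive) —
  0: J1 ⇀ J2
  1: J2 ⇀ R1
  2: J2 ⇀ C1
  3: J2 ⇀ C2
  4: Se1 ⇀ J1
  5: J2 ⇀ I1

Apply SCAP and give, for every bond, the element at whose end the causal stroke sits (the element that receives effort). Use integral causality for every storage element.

β0 stroke→J2
β1 stroke→J2
β2 stroke→J2
β3 stroke→J2
β4 stroke→J1
β5 stroke→I1

#4 →J1  (Se1 (Se) sets effort on bond)
#0 →J2  (J1 effort already set via bond 4)
#2 →J2  (C1 outputs effort q/C1)
#3 →J2  (C2: C, integral causality)
#5 →I1  (I1 integral (f out))
#1 →J2  (J2 flow already set via bond 5)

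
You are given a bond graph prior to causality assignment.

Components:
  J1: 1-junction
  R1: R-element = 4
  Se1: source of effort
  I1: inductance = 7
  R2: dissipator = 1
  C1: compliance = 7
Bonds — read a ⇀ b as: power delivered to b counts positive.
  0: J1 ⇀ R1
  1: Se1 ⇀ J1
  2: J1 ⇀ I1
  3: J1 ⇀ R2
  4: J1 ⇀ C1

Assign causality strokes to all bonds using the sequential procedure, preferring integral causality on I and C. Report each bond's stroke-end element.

β1 →J1  (Se1: effort source, stroke at far end)
β2 →I1  (I1 integral (f out))
β0 →J1  (common-f at J1 fixed by 2)
β3 →J1  (1-jn J1 has f-setter on 2)
β4 →J1  (J1: bond 2 brought flow, rest push out)

β0 stroke→J1
β1 stroke→J1
β2 stroke→I1
β3 stroke→J1
β4 stroke→J1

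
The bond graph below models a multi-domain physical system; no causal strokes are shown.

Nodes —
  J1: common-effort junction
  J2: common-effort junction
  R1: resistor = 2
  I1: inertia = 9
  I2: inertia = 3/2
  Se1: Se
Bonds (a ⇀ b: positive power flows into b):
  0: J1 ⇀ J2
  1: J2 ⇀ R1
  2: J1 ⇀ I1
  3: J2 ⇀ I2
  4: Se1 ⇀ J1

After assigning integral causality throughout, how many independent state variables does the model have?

2  (I1, I2 all integral)

bond 4 stroke→J1  (Se1 (Se) sets effort on bond)
bond 0 stroke→J2  (0-jn J1 has e-setter on 4)
bond 2 stroke→I1  (J1: bond 4 brought effort, rest push out)
bond 1 stroke→R1  (0-jn J2 has e-setter on 0)
bond 3 stroke→I2  (J2 effort already set via bond 0)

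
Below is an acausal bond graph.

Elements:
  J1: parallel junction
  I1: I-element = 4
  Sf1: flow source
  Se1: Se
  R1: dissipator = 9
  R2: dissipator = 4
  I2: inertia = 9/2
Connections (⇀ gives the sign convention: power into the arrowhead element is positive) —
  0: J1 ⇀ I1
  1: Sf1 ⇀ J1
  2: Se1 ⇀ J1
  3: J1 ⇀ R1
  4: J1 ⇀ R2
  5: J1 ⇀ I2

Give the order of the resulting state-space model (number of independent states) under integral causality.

b1 stroke at Sf1  (Sf1 (Sf) sets flow on bond)
b2 stroke at J1  (source Se1 imposes e)
b0 stroke at I1  (J1: bond 2 brought effort, rest push out)
b3 stroke at R1  (J1 effort already set via bond 2)
b4 stroke at R2  (J1 effort already set via bond 2)
b5 stroke at I2  (common-e at J1 fixed by 2)

2  (I1, I2 all integral)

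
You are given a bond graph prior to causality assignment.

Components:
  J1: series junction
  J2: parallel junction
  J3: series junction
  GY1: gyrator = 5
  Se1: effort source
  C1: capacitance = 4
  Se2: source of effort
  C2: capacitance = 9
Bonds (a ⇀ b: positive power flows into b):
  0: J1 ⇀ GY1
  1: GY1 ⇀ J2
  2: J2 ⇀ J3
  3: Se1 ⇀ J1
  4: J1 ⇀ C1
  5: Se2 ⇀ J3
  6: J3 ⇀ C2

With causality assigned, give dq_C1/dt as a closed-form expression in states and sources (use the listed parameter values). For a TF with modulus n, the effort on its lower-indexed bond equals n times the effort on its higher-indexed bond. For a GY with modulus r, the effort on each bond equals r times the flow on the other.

β3 stroke at J1  (Se1 fixes effort; stroke away)
β5 stroke at J3  (Se2: effort source, stroke at far end)
β4 stroke at J1  (C1: C, integral causality)
β0 stroke at GY1  (only one flow-in slot at J1)
β1 stroke at GY1  (GY GY1: same side as bond 0)
β2 stroke at J2  (J2: last free bond brings effort in)
β6 stroke at J3  (J3 flow already set via bond 2)

dq_C1/dt = -E_Se2/5 + q_C2/45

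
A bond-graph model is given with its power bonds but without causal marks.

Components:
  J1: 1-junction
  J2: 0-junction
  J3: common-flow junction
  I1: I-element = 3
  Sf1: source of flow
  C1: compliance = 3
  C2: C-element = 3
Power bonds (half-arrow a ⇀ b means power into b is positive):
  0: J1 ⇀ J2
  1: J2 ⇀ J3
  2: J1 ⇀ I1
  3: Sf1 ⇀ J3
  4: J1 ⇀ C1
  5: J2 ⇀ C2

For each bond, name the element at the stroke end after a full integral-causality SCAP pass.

b0 |J1
b1 |J3
b2 |I1
b3 |Sf1
b4 |J1
b5 |J2

#3 stroke at Sf1  (Sf1: flow source, stroke at near end)
#1 stroke at J3  (1-jn J3 has f-setter on 3)
#2 stroke at I1  (I1 outputs flow p/I1)
#0 stroke at J1  (J1 flow already set via bond 2)
#4 stroke at J1  (J1 flow already set via bond 2)
#5 stroke at J2  (J2 needs exactly one e-in)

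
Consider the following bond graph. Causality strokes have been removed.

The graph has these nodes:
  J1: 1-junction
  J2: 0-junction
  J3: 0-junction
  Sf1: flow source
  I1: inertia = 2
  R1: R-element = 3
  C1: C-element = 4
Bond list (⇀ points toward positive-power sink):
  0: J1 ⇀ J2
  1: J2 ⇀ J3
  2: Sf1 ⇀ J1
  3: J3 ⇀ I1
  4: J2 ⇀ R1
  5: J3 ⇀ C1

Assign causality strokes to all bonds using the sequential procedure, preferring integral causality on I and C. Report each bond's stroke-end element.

bond 0 stroke at J1
bond 1 stroke at J2
bond 2 stroke at Sf1
bond 3 stroke at I1
bond 4 stroke at R1
bond 5 stroke at J3

β2 stroke at Sf1  (Sf1 (Sf) sets flow on bond)
β0 stroke at J1  (J1: bond 2 brought flow, rest push out)
β3 stroke at I1  (I1 outputs flow p/I1)
β5 stroke at J3  (prefer integral on C1)
β1 stroke at J2  (common-e at J3 fixed by 5)
β4 stroke at R1  (J2 effort already set via bond 1)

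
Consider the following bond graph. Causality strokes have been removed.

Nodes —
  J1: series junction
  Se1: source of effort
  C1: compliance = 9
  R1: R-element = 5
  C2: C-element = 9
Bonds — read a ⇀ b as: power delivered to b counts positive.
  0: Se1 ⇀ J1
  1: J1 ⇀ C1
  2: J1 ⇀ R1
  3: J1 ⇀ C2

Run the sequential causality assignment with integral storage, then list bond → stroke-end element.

β0 stroke→J1
β1 stroke→J1
β2 stroke→R1
β3 stroke→J1

#0 stroke→J1  (Se1 fixes effort; stroke away)
#1 stroke→J1  (prefer integral on C1)
#3 stroke→J1  (C2 integral (e out))
#2 stroke→R1  (closing 1-jn rule on J1)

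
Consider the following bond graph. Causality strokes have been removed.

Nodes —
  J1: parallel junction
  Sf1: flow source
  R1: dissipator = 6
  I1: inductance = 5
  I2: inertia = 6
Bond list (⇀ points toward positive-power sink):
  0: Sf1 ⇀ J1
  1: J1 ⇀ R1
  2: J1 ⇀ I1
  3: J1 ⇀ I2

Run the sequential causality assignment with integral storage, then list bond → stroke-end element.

β0 stroke→Sf1
β1 stroke→J1
β2 stroke→I1
β3 stroke→I2

bond 0 stroke at Sf1  (source Sf1 imposes f)
bond 2 stroke at I1  (prefer integral on I1)
bond 3 stroke at I2  (prefer integral on I2)
bond 1 stroke at J1  (J1: last free bond brings effort in)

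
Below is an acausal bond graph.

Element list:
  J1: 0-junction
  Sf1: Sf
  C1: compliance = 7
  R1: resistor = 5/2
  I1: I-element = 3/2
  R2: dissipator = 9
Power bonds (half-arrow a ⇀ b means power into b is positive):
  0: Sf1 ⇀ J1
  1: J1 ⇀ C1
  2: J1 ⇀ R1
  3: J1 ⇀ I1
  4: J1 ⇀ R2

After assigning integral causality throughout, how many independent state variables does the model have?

2  (C1, I1 all integral)

bond 0 |Sf1  (source Sf1 imposes f)
bond 1 |J1  (C1 outputs effort q/C1)
bond 2 |R1  (J1: bond 1 brought effort, rest push out)
bond 3 |I1  (0-jn J1 has e-setter on 1)
bond 4 |R2  (0-jn J1 has e-setter on 1)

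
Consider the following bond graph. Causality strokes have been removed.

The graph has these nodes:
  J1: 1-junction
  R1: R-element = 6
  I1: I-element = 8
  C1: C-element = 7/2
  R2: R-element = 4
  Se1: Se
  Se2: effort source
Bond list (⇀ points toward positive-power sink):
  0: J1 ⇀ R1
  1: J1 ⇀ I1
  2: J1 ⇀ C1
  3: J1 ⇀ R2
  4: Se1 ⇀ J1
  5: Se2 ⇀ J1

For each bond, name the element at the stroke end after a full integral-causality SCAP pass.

β0 stroke→J1
β1 stroke→I1
β2 stroke→J1
β3 stroke→J1
β4 stroke→J1
β5 stroke→J1

b4 |J1  (Se1 (Se) sets effort on bond)
b5 |J1  (Se2: effort source, stroke at far end)
b1 |I1  (prefer integral on I1)
b0 |J1  (J1 flow already set via bond 1)
b2 |J1  (J1: bond 1 brought flow, rest push out)
b3 |J1  (J1 flow already set via bond 1)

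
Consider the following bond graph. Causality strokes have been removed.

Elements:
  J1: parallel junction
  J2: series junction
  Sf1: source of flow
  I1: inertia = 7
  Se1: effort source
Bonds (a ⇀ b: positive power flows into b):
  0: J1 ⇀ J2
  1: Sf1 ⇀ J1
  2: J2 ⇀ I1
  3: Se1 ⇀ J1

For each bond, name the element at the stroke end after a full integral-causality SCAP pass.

β1 stroke→Sf1  (Sf1 (Sf) sets flow on bond)
β3 stroke→J1  (Se1: effort source, stroke at far end)
β0 stroke→J2  (common-e at J1 fixed by 3)
β2 stroke→I1  (only one flow-in slot at J2)

bond 0 |J2
bond 1 |Sf1
bond 2 |I1
bond 3 |J1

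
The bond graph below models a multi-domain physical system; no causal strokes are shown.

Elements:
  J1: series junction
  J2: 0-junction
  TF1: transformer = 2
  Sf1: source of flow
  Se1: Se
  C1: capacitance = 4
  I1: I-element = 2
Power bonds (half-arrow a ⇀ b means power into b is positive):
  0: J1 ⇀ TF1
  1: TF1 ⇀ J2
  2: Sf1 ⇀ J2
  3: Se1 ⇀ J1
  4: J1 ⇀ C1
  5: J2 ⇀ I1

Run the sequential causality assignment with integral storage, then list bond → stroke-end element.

#0 |TF1
#1 |J2
#2 |Sf1
#3 |J1
#4 |J1
#5 |I1

β2 stroke at Sf1  (Sf1 (Sf) sets flow on bond)
β3 stroke at J1  (source Se1 imposes e)
β4 stroke at J1  (C1: C, integral causality)
β0 stroke at TF1  (J1 needs exactly one f-in)
β1 stroke at J2  (TF1 one-in-one-out from 0)
β5 stroke at I1  (J2 effort already set via bond 1)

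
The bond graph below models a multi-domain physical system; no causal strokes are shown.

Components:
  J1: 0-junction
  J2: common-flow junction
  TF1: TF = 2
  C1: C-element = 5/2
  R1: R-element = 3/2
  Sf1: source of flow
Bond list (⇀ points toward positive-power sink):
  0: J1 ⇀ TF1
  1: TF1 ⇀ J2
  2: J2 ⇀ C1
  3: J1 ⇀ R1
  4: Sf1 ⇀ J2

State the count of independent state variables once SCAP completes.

1  (C1 all integral)

#4 stroke at Sf1  (Sf1 fixes flow; stroke at Sf1)
#1 stroke at J2  (J2: bond 4 brought flow, rest push out)
#2 stroke at J2  (common-f at J2 fixed by 4)
#0 stroke at TF1  (through TF1, causality passes straight; one stroke at TF1)
#3 stroke at J1  (J1 needs exactly one e-in)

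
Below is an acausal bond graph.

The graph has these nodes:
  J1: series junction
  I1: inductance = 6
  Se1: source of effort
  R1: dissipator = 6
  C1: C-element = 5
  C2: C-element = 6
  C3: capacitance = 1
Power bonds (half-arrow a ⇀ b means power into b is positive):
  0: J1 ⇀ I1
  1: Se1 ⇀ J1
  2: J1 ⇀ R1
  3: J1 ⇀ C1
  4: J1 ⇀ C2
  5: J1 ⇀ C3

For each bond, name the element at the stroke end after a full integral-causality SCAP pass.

#0 stroke→I1
#1 stroke→J1
#2 stroke→J1
#3 stroke→J1
#4 stroke→J1
#5 stroke→J1

β1 →J1  (Se1 (Se) sets effort on bond)
β0 →I1  (I1 integral (f out))
β2 →J1  (common-f at J1 fixed by 0)
β3 →J1  (J1: bond 0 brought flow, rest push out)
β4 →J1  (1-jn J1 has f-setter on 0)
β5 →J1  (J1: bond 0 brought flow, rest push out)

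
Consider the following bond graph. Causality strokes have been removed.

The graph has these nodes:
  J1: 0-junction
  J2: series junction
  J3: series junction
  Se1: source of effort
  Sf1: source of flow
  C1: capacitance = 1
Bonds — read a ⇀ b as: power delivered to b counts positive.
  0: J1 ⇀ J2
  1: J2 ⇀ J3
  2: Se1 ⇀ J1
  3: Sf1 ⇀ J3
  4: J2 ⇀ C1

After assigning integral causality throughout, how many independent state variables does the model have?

b2 stroke at J1  (Se1: effort source, stroke at far end)
b3 stroke at Sf1  (Sf1: flow source, stroke at near end)
b0 stroke at J2  (J1 effort already set via bond 2)
b1 stroke at J3  (1-jn J3 has f-setter on 3)
b4 stroke at J2  (J2: bond 1 brought flow, rest push out)

1  (C1 all integral)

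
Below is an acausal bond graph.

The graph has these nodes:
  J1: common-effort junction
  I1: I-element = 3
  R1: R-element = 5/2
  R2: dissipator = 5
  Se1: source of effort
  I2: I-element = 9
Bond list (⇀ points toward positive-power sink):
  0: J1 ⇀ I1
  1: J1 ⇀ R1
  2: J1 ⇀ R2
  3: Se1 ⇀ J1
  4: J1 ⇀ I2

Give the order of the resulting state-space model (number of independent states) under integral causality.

b3 |J1  (source Se1 imposes e)
b0 |I1  (common-e at J1 fixed by 3)
b1 |R1  (J1 effort already set via bond 3)
b2 |R2  (0-jn J1 has e-setter on 3)
b4 |I2  (J1 effort already set via bond 3)

2  (I1, I2 all integral)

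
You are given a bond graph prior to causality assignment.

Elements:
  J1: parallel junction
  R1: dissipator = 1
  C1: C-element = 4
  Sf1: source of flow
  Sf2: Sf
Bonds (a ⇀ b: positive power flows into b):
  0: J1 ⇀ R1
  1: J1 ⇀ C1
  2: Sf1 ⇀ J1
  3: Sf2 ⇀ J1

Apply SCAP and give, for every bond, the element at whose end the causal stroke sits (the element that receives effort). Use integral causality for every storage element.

β2 |Sf1  (Sf1 fixes flow; stroke at Sf1)
β3 |Sf2  (Sf2 (Sf) sets flow on bond)
β1 |J1  (C1 outputs effort q/C1)
β0 |R1  (J1 effort already set via bond 1)

bond 0 stroke→R1
bond 1 stroke→J1
bond 2 stroke→Sf1
bond 3 stroke→Sf2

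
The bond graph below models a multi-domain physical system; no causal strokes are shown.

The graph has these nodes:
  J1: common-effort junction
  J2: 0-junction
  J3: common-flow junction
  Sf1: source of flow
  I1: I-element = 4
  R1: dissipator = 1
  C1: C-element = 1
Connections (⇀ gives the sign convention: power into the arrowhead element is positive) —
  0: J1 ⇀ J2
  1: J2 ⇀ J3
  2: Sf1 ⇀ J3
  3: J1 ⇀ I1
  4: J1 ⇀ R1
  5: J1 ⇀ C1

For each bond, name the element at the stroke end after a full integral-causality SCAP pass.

b0 stroke→J2
b1 stroke→J3
b2 stroke→Sf1
b3 stroke→I1
b4 stroke→R1
b5 stroke→J1

b2 |Sf1  (Sf1 fixes flow; stroke at Sf1)
b1 |J3  (1-jn J3 has f-setter on 2)
b0 |J2  (closing 0-jn rule on J2)
b3 |I1  (I1: I, integral causality)
b5 |J1  (C1 outputs effort q/C1)
b4 |R1  (0-jn J1 has e-setter on 5)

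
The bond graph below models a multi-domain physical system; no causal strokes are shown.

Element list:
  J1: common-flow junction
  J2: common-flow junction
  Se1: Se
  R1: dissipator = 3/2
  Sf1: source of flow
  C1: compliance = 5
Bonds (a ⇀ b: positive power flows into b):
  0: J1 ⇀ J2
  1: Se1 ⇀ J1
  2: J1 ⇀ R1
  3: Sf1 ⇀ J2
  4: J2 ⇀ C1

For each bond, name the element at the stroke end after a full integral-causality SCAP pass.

bond 1 stroke→J1  (source Se1 imposes e)
bond 3 stroke→Sf1  (Sf1 (Sf) sets flow on bond)
bond 0 stroke→J2  (J2 flow already set via bond 3)
bond 4 stroke→J2  (J2: bond 3 brought flow, rest push out)
bond 2 stroke→J1  (1-jn J1 has f-setter on 0)

b0 |J2
b1 |J1
b2 |J1
b3 |Sf1
b4 |J2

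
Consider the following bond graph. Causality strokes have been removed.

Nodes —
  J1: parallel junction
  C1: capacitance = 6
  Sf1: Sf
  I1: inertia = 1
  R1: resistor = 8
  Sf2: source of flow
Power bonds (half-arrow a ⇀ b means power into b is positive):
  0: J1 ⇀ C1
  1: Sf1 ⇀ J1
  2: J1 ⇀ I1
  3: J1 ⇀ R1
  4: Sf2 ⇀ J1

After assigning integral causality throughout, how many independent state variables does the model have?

#1 |Sf1  (Sf1 fixes flow; stroke at Sf1)
#4 |Sf2  (source Sf2 imposes f)
#0 |J1  (C1: C, integral causality)
#2 |I1  (J1: bond 0 brought effort, rest push out)
#3 |R1  (0-jn J1 has e-setter on 0)

2  (C1, I1 all integral)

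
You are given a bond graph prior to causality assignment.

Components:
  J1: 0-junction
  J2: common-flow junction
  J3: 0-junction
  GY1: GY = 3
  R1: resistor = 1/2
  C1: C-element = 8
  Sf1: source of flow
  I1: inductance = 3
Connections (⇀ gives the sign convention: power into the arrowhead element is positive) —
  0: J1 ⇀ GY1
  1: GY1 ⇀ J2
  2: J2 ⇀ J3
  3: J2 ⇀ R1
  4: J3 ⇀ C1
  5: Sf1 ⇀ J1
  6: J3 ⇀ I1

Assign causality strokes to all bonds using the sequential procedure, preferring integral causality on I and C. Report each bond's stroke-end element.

β5 |Sf1  (Sf1: flow source, stroke at near end)
β0 |J1  (J1 needs exactly one e-in)
β1 |J2  (GY1 both-in/both-out from 0)
β4 |J3  (C1: C, integral causality)
β2 |J2  (J3: bond 4 brought effort, rest push out)
β6 |I1  (common-e at J3 fixed by 4)
β3 |R1  (only one flow-in slot at J2)

β0 stroke at J1
β1 stroke at J2
β2 stroke at J2
β3 stroke at R1
β4 stroke at J3
β5 stroke at Sf1
β6 stroke at I1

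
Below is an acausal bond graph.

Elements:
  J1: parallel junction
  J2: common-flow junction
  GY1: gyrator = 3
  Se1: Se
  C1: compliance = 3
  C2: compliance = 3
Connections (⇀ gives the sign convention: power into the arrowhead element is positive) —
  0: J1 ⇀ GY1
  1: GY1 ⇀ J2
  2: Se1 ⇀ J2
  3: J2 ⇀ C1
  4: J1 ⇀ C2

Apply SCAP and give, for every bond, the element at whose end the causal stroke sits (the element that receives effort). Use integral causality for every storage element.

bond 2 stroke at J2  (source Se1 imposes e)
bond 3 stroke at J2  (C1 outputs effort q/C1)
bond 1 stroke at GY1  (only one flow-in slot at J2)
bond 0 stroke at GY1  (GY GY1: same side as bond 1)
bond 4 stroke at J1  (only one effort-in slot at J1)

#0 |GY1
#1 |GY1
#2 |J2
#3 |J2
#4 |J1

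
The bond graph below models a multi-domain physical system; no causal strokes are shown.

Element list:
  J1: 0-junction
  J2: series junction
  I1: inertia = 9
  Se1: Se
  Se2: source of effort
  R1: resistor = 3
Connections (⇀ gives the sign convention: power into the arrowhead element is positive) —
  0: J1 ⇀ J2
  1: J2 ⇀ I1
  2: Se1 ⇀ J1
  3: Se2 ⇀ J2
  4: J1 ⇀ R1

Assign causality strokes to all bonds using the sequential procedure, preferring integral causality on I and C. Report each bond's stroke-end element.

bond 0 →J2
bond 1 →I1
bond 2 →J1
bond 3 →J2
bond 4 →R1

#2 stroke at J1  (Se1 fixes effort; stroke away)
#3 stroke at J2  (Se2: effort source, stroke at far end)
#0 stroke at J2  (J1 effort already set via bond 2)
#4 stroke at R1  (common-e at J1 fixed by 2)
#1 stroke at I1  (J2 needs exactly one f-in)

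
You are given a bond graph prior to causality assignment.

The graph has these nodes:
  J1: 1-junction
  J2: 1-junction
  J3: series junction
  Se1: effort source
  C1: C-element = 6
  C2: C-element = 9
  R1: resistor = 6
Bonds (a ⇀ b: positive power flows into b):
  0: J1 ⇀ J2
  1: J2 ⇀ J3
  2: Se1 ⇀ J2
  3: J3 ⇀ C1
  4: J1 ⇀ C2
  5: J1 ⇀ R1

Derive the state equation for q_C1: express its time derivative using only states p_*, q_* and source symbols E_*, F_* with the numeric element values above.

dq_C1/dt = E_Se1/6 - q_C1/36 - q_C2/54

bond 2 stroke→J2  (Se1 fixes effort; stroke away)
bond 3 stroke→J3  (C1 outputs effort q/C1)
bond 1 stroke→J2  (J3: last free bond brings flow in)
bond 0 stroke→J1  (only one flow-in slot at J2)
bond 4 stroke→J1  (C2 outputs effort q/C2)
bond 5 stroke→R1  (J1: last free bond brings flow in)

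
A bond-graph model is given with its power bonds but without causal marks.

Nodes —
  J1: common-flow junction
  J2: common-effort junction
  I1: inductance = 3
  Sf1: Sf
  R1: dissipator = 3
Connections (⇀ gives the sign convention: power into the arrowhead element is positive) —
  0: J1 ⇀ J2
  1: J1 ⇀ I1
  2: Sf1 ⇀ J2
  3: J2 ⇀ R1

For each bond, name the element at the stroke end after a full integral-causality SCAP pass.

#2 stroke at Sf1  (source Sf1 imposes f)
#1 stroke at I1  (I1 outputs flow p/I1)
#0 stroke at J1  (J1: bond 1 brought flow, rest push out)
#3 stroke at J2  (J2 needs exactly one e-in)

b0 |J1
b1 |I1
b2 |Sf1
b3 |J2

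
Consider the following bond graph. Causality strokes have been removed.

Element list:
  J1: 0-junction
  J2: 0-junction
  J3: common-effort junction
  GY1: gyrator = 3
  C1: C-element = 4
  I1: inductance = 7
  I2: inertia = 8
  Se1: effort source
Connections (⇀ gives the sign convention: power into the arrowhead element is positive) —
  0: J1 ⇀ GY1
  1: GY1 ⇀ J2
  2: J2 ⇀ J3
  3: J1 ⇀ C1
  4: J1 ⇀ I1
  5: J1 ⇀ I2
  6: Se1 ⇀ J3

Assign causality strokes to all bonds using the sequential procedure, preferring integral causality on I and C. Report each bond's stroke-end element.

β0 →GY1
β1 →GY1
β2 →J2
β3 →J1
β4 →I1
β5 →I2
β6 →J3

#6 stroke→J3  (source Se1 imposes e)
#2 stroke→J2  (J3 effort already set via bond 6)
#1 stroke→GY1  (J2 effort already set via bond 2)
#0 stroke→GY1  (GY1 both-in/both-out from 1)
#3 stroke→J1  (C1: C, integral causality)
#4 stroke→I1  (J1 effort already set via bond 3)
#5 stroke→I2  (J1 effort already set via bond 3)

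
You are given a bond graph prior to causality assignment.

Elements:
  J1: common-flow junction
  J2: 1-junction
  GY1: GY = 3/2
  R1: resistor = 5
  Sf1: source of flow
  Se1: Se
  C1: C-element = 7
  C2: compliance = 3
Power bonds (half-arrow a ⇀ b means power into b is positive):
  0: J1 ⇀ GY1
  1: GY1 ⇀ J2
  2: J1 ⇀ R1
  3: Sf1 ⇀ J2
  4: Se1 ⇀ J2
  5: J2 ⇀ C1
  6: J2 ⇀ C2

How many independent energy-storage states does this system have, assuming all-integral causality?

2  (C1, C2 all integral)

β3 →Sf1  (Sf1: flow source, stroke at near end)
β4 →J2  (Se1: effort source, stroke at far end)
β1 →J2  (J2: bond 3 brought flow, rest push out)
β5 →J2  (1-jn J2 has f-setter on 3)
β6 →J2  (J2: bond 3 brought flow, rest push out)
β0 →J1  (GY1: gyrator matches bond 1)
β2 →R1  (J1: last free bond brings flow in)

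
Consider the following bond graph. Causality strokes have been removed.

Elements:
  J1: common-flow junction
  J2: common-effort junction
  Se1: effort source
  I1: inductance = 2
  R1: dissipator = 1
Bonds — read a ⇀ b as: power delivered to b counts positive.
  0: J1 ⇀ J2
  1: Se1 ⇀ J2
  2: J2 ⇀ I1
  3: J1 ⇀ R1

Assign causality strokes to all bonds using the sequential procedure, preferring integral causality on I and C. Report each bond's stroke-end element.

b0 |J1
b1 |J2
b2 |I1
b3 |R1

#1 stroke→J2  (source Se1 imposes e)
#0 stroke→J1  (0-jn J2 has e-setter on 1)
#2 stroke→I1  (0-jn J2 has e-setter on 1)
#3 stroke→R1  (J1 needs exactly one f-in)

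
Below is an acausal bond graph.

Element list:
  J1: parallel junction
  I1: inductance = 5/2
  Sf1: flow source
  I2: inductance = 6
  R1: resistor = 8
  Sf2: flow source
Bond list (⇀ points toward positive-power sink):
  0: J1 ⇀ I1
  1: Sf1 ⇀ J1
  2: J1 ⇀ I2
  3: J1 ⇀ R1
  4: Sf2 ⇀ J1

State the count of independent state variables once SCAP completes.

2  (I1, I2 all integral)

b1 stroke at Sf1  (Sf1 fixes flow; stroke at Sf1)
b4 stroke at Sf2  (Sf2 fixes flow; stroke at Sf2)
b0 stroke at I1  (prefer integral on I1)
b2 stroke at I2  (I2: I, integral causality)
b3 stroke at J1  (J1: last free bond brings effort in)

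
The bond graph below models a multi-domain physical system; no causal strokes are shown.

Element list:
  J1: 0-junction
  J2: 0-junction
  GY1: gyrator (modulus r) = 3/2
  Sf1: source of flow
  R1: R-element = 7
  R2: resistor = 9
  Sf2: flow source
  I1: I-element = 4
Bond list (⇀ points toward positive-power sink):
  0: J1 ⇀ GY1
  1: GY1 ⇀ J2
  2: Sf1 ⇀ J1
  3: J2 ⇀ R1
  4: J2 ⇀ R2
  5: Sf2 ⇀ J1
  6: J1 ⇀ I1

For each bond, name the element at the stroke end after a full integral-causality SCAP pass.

b0 stroke at J1
b1 stroke at J2
b2 stroke at Sf1
b3 stroke at R1
b4 stroke at R2
b5 stroke at Sf2
b6 stroke at I1

bond 2 |Sf1  (source Sf1 imposes f)
bond 5 |Sf2  (Sf2: flow source, stroke at near end)
bond 6 |I1  (I1 outputs flow p/I1)
bond 0 |J1  (closing 0-jn rule on J1)
bond 1 |J2  (through GY1, causality inverts; strokes same side of GY1)
bond 3 |R1  (J2 effort already set via bond 1)
bond 4 |R2  (J2: bond 1 brought effort, rest push out)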